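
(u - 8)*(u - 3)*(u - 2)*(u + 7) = u^4 - 6*u^3 - 45*u^2 + 274*u - 336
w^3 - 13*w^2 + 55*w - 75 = (w - 5)^2*(w - 3)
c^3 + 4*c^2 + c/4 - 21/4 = (c - 1)*(c + 3/2)*(c + 7/2)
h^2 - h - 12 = (h - 4)*(h + 3)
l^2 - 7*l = l*(l - 7)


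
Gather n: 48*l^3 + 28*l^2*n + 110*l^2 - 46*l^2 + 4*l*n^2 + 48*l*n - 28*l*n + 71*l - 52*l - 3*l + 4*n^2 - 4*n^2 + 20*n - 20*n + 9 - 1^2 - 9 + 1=48*l^3 + 64*l^2 + 4*l*n^2 + 16*l + n*(28*l^2 + 20*l)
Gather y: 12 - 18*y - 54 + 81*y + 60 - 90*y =18 - 27*y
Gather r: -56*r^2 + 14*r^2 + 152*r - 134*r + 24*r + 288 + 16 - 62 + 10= -42*r^2 + 42*r + 252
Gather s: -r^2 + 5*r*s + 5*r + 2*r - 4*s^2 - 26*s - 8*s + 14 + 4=-r^2 + 7*r - 4*s^2 + s*(5*r - 34) + 18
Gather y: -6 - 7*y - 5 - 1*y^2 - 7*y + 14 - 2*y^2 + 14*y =3 - 3*y^2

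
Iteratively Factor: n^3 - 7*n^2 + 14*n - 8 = (n - 2)*(n^2 - 5*n + 4) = (n - 2)*(n - 1)*(n - 4)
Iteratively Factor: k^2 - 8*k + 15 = (k - 5)*(k - 3)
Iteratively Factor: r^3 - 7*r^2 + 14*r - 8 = (r - 2)*(r^2 - 5*r + 4) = (r - 2)*(r - 1)*(r - 4)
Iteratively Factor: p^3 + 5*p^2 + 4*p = (p + 4)*(p^2 + p) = p*(p + 4)*(p + 1)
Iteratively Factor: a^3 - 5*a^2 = (a - 5)*(a^2) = a*(a - 5)*(a)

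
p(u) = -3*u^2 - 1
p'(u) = -6*u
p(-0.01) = -1.00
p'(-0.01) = 0.06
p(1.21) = -5.39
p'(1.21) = -7.26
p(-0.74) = -2.64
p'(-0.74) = 4.44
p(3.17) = -31.15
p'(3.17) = -19.02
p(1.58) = -8.49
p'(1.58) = -9.48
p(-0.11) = -1.04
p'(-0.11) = 0.66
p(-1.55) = -8.21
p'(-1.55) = 9.30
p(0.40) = -1.48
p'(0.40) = -2.40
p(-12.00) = -433.00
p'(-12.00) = 72.00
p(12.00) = -433.00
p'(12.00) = -72.00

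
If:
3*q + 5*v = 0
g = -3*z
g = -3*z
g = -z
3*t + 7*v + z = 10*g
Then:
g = 0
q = -5*v/3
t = -7*v/3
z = 0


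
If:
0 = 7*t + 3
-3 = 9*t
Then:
No Solution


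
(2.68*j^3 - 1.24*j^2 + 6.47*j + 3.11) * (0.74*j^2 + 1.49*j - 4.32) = 1.9832*j^5 + 3.0756*j^4 - 8.6374*j^3 + 17.2985*j^2 - 23.3165*j - 13.4352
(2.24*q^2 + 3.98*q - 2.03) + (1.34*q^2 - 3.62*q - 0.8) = 3.58*q^2 + 0.36*q - 2.83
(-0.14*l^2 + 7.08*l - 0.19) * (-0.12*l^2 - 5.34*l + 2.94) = 0.0168*l^4 - 0.102*l^3 - 38.196*l^2 + 21.8298*l - 0.5586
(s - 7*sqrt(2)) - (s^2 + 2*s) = -s^2 - s - 7*sqrt(2)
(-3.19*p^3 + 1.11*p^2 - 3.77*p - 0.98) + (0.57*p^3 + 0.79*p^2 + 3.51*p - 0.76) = -2.62*p^3 + 1.9*p^2 - 0.26*p - 1.74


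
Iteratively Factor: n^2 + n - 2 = (n + 2)*(n - 1)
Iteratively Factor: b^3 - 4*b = (b)*(b^2 - 4) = b*(b - 2)*(b + 2)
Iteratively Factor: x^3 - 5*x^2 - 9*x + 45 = (x - 5)*(x^2 - 9) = (x - 5)*(x + 3)*(x - 3)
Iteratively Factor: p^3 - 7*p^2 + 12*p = (p)*(p^2 - 7*p + 12) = p*(p - 4)*(p - 3)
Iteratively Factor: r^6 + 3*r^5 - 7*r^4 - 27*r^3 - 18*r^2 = (r)*(r^5 + 3*r^4 - 7*r^3 - 27*r^2 - 18*r) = r*(r + 3)*(r^4 - 7*r^2 - 6*r) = r*(r + 1)*(r + 3)*(r^3 - r^2 - 6*r) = r*(r + 1)*(r + 2)*(r + 3)*(r^2 - 3*r) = r^2*(r + 1)*(r + 2)*(r + 3)*(r - 3)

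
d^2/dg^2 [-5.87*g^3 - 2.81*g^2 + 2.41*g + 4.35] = -35.22*g - 5.62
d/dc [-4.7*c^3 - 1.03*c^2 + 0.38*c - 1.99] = -14.1*c^2 - 2.06*c + 0.38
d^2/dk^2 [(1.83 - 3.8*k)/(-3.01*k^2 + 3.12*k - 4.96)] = ((34.7286 - 68.628*k)*(3.01*k^2 - 3.12*k + 4.96) + (3.8*k - 1.83)*(6.02*k - 3.12)*(12.04*k - 6.24))/(3.01*k^2 - 3.12*k + 4.96)^3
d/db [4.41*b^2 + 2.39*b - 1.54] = 8.82*b + 2.39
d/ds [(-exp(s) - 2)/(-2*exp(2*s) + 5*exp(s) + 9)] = (-(exp(s) + 2)*(4*exp(s) - 5) + 2*exp(2*s) - 5*exp(s) - 9)*exp(s)/(-2*exp(2*s) + 5*exp(s) + 9)^2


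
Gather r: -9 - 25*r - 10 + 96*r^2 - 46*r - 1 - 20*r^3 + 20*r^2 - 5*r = -20*r^3 + 116*r^2 - 76*r - 20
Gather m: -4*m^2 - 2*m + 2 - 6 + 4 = -4*m^2 - 2*m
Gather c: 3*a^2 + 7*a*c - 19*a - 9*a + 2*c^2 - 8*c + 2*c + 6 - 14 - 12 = 3*a^2 - 28*a + 2*c^2 + c*(7*a - 6) - 20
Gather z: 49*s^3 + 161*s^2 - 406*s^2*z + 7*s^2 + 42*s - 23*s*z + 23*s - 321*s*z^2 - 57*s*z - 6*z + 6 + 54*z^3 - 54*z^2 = 49*s^3 + 168*s^2 + 65*s + 54*z^3 + z^2*(-321*s - 54) + z*(-406*s^2 - 80*s - 6) + 6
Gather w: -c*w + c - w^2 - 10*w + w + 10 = c - w^2 + w*(-c - 9) + 10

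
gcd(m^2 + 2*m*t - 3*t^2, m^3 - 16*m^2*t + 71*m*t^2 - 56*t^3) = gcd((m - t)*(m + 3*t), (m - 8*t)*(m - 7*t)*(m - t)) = -m + t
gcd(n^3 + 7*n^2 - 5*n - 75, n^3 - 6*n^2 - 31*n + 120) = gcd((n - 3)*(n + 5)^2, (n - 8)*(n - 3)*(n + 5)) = n^2 + 2*n - 15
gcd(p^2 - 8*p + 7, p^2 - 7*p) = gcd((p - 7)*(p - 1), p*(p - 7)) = p - 7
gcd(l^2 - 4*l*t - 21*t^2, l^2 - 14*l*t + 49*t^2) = -l + 7*t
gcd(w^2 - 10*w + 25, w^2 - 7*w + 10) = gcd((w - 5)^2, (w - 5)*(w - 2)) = w - 5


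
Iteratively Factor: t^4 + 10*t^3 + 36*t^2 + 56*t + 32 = (t + 4)*(t^3 + 6*t^2 + 12*t + 8) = (t + 2)*(t + 4)*(t^2 + 4*t + 4) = (t + 2)^2*(t + 4)*(t + 2)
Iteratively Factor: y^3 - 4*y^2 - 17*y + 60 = (y - 3)*(y^2 - y - 20) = (y - 5)*(y - 3)*(y + 4)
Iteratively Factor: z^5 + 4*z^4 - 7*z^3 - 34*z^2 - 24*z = (z)*(z^4 + 4*z^3 - 7*z^2 - 34*z - 24) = z*(z - 3)*(z^3 + 7*z^2 + 14*z + 8) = z*(z - 3)*(z + 1)*(z^2 + 6*z + 8) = z*(z - 3)*(z + 1)*(z + 4)*(z + 2)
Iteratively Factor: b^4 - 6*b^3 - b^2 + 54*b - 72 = (b - 4)*(b^3 - 2*b^2 - 9*b + 18) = (b - 4)*(b - 3)*(b^2 + b - 6) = (b - 4)*(b - 3)*(b + 3)*(b - 2)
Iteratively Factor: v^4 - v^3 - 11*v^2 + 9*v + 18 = (v + 1)*(v^3 - 2*v^2 - 9*v + 18) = (v + 1)*(v + 3)*(v^2 - 5*v + 6) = (v - 2)*(v + 1)*(v + 3)*(v - 3)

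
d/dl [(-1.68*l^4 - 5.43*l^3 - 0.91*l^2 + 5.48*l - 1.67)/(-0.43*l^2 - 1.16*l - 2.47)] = (1.4448*l^5 + 8.1813*l^4 + 29.196*l^3 + 43.6483*l^2 + 3.0592*l - 15.4728)/(0.1849*l^4 + 0.9976*l^3 + 3.4698*l^2 + 5.7304*l + 6.1009)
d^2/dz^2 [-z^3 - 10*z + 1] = -6*z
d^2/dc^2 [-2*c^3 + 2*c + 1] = -12*c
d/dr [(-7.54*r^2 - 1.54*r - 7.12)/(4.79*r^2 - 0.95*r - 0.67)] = (14.5396*r^2 + 78.3132*r - 5.7322)/(22.9441*r^4 - 9.101*r^3 - 5.5161*r^2 + 1.273*r + 0.4489)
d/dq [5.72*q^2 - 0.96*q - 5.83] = 11.44*q - 0.96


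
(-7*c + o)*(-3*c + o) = 21*c^2 - 10*c*o + o^2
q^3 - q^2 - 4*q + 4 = (q - 2)*(q - 1)*(q + 2)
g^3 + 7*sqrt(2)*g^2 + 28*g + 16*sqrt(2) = (g + sqrt(2))*(g + 2*sqrt(2))*(g + 4*sqrt(2))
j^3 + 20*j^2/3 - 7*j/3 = j*(j - 1/3)*(j + 7)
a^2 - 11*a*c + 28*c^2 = (a - 7*c)*(a - 4*c)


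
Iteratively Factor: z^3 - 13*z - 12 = (z + 3)*(z^2 - 3*z - 4) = (z - 4)*(z + 3)*(z + 1)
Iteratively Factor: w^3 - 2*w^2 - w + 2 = (w + 1)*(w^2 - 3*w + 2) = (w - 2)*(w + 1)*(w - 1)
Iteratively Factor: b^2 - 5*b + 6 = (b - 3)*(b - 2)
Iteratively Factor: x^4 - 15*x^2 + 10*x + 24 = (x + 1)*(x^3 - x^2 - 14*x + 24) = (x + 1)*(x + 4)*(x^2 - 5*x + 6) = (x - 2)*(x + 1)*(x + 4)*(x - 3)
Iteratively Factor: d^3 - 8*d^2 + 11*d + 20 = (d - 4)*(d^2 - 4*d - 5) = (d - 4)*(d + 1)*(d - 5)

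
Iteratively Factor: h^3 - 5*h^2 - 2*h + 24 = (h - 4)*(h^2 - h - 6) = (h - 4)*(h + 2)*(h - 3)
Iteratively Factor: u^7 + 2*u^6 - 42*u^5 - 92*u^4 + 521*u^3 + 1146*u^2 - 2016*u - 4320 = (u + 2)*(u^6 - 42*u^4 - 8*u^3 + 537*u^2 + 72*u - 2160) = (u + 2)*(u + 4)*(u^5 - 4*u^4 - 26*u^3 + 96*u^2 + 153*u - 540) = (u + 2)*(u + 4)^2*(u^4 - 8*u^3 + 6*u^2 + 72*u - 135) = (u - 3)*(u + 2)*(u + 4)^2*(u^3 - 5*u^2 - 9*u + 45) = (u - 5)*(u - 3)*(u + 2)*(u + 4)^2*(u^2 - 9) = (u - 5)*(u - 3)*(u + 2)*(u + 3)*(u + 4)^2*(u - 3)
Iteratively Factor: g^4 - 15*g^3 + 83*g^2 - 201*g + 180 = (g - 3)*(g^3 - 12*g^2 + 47*g - 60) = (g - 5)*(g - 3)*(g^2 - 7*g + 12) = (g - 5)*(g - 3)^2*(g - 4)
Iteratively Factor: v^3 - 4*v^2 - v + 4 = (v + 1)*(v^2 - 5*v + 4) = (v - 4)*(v + 1)*(v - 1)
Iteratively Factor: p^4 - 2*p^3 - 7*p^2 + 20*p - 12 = (p + 3)*(p^3 - 5*p^2 + 8*p - 4) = (p - 2)*(p + 3)*(p^2 - 3*p + 2) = (p - 2)^2*(p + 3)*(p - 1)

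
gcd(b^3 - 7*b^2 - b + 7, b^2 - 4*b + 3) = b - 1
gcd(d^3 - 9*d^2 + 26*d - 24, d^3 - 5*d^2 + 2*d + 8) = d^2 - 6*d + 8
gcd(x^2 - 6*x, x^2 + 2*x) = x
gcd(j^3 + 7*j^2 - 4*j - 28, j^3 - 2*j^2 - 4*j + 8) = j^2 - 4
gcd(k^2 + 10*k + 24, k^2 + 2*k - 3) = 1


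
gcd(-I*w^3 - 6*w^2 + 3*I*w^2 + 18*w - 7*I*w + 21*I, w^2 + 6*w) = 1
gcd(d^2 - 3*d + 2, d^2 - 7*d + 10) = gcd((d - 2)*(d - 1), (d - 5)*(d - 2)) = d - 2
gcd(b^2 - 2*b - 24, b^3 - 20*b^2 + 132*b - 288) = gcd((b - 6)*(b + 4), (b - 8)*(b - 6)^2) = b - 6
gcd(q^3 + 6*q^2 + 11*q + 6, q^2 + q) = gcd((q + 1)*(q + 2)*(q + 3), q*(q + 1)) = q + 1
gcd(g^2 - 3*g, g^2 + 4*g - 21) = g - 3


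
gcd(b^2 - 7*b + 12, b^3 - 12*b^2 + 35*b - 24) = b - 3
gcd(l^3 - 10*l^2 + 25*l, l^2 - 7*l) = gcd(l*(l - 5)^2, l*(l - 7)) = l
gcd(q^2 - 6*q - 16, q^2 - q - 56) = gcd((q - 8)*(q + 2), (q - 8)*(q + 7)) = q - 8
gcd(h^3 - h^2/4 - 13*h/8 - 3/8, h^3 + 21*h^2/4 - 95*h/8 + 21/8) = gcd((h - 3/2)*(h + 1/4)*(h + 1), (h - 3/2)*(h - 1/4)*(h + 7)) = h - 3/2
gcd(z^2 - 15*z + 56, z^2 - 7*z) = z - 7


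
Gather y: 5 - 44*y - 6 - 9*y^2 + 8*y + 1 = -9*y^2 - 36*y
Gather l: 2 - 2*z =2 - 2*z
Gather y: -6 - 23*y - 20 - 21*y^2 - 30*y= -21*y^2 - 53*y - 26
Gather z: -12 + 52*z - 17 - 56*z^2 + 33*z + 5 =-56*z^2 + 85*z - 24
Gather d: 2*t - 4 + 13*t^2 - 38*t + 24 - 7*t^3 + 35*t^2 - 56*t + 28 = -7*t^3 + 48*t^2 - 92*t + 48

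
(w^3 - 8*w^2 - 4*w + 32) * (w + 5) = w^4 - 3*w^3 - 44*w^2 + 12*w + 160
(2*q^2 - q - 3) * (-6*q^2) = -12*q^4 + 6*q^3 + 18*q^2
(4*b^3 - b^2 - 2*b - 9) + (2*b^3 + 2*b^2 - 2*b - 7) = 6*b^3 + b^2 - 4*b - 16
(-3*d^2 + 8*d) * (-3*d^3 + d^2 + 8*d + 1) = 9*d^5 - 27*d^4 - 16*d^3 + 61*d^2 + 8*d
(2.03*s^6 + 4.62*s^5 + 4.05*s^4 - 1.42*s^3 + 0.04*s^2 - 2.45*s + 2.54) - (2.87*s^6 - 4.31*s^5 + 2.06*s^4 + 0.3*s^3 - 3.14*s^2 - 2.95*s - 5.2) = -0.84*s^6 + 8.93*s^5 + 1.99*s^4 - 1.72*s^3 + 3.18*s^2 + 0.5*s + 7.74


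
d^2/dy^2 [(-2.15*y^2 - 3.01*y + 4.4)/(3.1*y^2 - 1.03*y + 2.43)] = (2.8421709430404e-14*y^4 - 71.5821*y^3 + 350.8797*y^2 + 51.75078*y - 97.413008)/(29.791*y^6 - 29.6949*y^5 + 79.92327*y^4 - 47.646667*y^3 + 62.649531*y^2 - 18.246141*y + 14.348907)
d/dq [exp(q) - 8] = exp(q)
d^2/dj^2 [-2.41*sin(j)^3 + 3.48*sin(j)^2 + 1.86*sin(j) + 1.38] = -0.0524999999999984*sin(j) - 5.4225*sin(3*j) + 6.96*cos(2*j)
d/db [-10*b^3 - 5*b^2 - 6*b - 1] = -30*b^2 - 10*b - 6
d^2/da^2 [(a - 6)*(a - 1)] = 2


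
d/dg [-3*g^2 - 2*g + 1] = -6*g - 2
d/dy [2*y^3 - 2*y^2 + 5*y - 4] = 6*y^2 - 4*y + 5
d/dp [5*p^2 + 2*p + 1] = 10*p + 2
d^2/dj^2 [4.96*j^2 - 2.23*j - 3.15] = 9.92000000000000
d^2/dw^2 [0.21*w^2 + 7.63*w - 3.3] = 0.420000000000000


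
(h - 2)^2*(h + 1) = h^3 - 3*h^2 + 4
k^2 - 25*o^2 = (k - 5*o)*(k + 5*o)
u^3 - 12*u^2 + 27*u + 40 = (u - 8)*(u - 5)*(u + 1)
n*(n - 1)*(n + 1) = n^3 - n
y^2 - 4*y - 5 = (y - 5)*(y + 1)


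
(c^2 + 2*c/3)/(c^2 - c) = (c + 2/3)/(c - 1)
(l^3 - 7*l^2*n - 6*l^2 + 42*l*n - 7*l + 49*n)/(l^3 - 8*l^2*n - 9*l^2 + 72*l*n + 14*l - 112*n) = (l^2 - 7*l*n + l - 7*n)/(l^2 - 8*l*n - 2*l + 16*n)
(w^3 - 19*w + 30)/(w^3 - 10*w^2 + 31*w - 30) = (w + 5)/(w - 5)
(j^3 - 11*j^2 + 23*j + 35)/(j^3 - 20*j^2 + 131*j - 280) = (j + 1)/(j - 8)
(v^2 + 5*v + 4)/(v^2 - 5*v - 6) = (v + 4)/(v - 6)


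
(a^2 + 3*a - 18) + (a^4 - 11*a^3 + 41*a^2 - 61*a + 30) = a^4 - 11*a^3 + 42*a^2 - 58*a + 12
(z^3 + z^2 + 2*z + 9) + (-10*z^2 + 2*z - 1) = z^3 - 9*z^2 + 4*z + 8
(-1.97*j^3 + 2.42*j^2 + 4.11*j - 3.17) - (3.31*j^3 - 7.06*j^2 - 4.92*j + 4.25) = -5.28*j^3 + 9.48*j^2 + 9.03*j - 7.42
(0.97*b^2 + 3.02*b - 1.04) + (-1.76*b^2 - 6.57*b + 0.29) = -0.79*b^2 - 3.55*b - 0.75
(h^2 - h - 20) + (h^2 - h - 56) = 2*h^2 - 2*h - 76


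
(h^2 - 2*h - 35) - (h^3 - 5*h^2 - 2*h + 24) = -h^3 + 6*h^2 - 59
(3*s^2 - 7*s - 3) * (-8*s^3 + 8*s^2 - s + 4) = -24*s^5 + 80*s^4 - 35*s^3 - 5*s^2 - 25*s - 12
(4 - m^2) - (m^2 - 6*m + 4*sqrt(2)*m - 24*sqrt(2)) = -2*m^2 - 4*sqrt(2)*m + 6*m + 4 + 24*sqrt(2)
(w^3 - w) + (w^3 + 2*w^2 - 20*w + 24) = 2*w^3 + 2*w^2 - 21*w + 24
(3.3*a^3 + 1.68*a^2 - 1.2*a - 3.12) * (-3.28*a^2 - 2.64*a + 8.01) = -10.824*a^5 - 14.2224*a^4 + 25.9338*a^3 + 26.8584*a^2 - 1.3752*a - 24.9912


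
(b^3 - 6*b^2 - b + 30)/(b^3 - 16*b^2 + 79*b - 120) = (b + 2)/(b - 8)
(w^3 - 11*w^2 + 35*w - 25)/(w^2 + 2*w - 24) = (w^3 - 11*w^2 + 35*w - 25)/(w^2 + 2*w - 24)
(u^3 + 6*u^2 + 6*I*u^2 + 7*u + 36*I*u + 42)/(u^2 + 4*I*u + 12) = (u^3 + 6*u^2*(1 + I) + u*(7 + 36*I) + 42)/(u^2 + 4*I*u + 12)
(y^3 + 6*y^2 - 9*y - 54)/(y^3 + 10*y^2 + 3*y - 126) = (y + 3)/(y + 7)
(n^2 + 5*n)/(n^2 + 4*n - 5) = n/(n - 1)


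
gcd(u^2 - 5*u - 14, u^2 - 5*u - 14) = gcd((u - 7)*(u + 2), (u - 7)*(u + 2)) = u^2 - 5*u - 14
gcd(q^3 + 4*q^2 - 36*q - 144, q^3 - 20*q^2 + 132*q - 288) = q - 6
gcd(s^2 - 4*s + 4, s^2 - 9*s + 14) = s - 2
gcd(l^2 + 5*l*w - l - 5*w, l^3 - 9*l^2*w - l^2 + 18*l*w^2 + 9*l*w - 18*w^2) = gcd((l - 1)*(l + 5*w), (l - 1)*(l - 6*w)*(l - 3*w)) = l - 1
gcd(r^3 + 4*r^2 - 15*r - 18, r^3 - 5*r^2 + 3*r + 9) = r^2 - 2*r - 3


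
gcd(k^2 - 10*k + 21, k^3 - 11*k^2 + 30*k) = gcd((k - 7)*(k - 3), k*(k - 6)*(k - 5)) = 1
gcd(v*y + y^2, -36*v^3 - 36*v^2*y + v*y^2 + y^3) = v + y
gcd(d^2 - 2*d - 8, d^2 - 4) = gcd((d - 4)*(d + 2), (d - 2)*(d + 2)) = d + 2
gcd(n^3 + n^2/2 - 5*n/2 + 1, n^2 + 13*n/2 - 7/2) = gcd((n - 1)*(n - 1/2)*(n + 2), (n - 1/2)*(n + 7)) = n - 1/2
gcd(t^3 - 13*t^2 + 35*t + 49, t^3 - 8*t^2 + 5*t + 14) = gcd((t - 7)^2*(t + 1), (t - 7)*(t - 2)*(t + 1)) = t^2 - 6*t - 7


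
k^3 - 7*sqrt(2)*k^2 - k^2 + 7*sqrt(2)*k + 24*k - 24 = (k - 1)*(k - 4*sqrt(2))*(k - 3*sqrt(2))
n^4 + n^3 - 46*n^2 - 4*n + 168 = (n - 6)*(n - 2)*(n + 2)*(n + 7)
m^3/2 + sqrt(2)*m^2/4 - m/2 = m*(m/2 + sqrt(2)/2)*(m - sqrt(2)/2)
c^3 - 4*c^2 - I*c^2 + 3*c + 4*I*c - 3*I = (c - 3)*(c - 1)*(c - I)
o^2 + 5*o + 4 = (o + 1)*(o + 4)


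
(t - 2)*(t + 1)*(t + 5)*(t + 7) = t^4 + 11*t^3 + 21*t^2 - 59*t - 70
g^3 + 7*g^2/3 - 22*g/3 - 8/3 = (g - 2)*(g + 1/3)*(g + 4)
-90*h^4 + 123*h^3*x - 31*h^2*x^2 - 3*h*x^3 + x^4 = (-5*h + x)*(-3*h + x)*(-h + x)*(6*h + x)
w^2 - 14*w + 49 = (w - 7)^2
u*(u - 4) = u^2 - 4*u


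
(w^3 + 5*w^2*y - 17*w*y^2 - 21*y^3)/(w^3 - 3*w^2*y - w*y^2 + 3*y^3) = (-w - 7*y)/(-w + y)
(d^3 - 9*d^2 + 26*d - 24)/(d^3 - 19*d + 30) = (d - 4)/(d + 5)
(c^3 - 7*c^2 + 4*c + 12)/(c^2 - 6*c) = c - 1 - 2/c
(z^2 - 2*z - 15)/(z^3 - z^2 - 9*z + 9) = (z - 5)/(z^2 - 4*z + 3)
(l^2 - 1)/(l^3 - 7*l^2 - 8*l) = (l - 1)/(l*(l - 8))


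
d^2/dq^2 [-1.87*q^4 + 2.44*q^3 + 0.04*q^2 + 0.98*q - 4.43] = -22.44*q^2 + 14.64*q + 0.08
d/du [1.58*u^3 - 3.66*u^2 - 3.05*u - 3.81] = 4.74*u^2 - 7.32*u - 3.05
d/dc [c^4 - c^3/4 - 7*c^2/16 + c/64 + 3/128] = 4*c^3 - 3*c^2/4 - 7*c/8 + 1/64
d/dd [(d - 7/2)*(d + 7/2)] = 2*d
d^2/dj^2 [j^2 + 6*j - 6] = 2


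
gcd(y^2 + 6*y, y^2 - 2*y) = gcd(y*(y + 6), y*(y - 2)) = y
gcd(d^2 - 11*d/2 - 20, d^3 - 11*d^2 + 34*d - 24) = 1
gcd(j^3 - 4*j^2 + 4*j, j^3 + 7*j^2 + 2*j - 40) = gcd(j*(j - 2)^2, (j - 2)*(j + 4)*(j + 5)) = j - 2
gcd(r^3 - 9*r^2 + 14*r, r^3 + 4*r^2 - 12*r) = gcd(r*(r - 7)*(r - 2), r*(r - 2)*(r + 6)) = r^2 - 2*r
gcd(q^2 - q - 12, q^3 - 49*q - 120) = q + 3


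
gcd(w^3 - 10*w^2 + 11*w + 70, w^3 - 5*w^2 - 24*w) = 1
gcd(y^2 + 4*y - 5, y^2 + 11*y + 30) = y + 5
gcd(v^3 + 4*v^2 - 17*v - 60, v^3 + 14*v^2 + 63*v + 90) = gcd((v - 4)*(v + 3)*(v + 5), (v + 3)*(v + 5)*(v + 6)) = v^2 + 8*v + 15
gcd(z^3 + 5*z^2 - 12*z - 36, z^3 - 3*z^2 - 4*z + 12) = z^2 - z - 6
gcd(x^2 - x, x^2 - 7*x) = x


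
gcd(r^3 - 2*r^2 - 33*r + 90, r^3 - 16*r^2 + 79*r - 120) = r^2 - 8*r + 15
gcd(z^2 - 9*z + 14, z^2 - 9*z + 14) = z^2 - 9*z + 14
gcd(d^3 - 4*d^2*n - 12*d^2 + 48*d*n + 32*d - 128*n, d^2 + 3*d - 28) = d - 4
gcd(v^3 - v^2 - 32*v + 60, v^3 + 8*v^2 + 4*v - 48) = v^2 + 4*v - 12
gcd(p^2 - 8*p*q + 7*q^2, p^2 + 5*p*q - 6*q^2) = p - q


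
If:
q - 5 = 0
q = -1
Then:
No Solution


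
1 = 1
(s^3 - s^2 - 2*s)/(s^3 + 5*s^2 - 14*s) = (s + 1)/(s + 7)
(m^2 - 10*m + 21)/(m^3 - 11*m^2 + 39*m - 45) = (m - 7)/(m^2 - 8*m + 15)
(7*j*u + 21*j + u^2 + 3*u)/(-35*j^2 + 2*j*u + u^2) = (u + 3)/(-5*j + u)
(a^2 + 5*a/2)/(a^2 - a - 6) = a*(2*a + 5)/(2*(a^2 - a - 6))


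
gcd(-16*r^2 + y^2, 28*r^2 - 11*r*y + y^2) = -4*r + y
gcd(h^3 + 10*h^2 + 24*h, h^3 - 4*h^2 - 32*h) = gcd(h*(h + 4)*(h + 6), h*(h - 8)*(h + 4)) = h^2 + 4*h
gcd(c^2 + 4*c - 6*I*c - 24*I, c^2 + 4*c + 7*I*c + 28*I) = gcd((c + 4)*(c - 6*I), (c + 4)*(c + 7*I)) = c + 4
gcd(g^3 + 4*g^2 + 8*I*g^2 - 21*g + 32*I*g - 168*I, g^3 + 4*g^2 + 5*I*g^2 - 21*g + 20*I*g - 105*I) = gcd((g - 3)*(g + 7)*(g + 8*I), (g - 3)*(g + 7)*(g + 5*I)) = g^2 + 4*g - 21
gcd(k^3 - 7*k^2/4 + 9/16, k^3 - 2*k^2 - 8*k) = 1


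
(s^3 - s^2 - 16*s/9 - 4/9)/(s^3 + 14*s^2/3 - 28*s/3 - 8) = (s + 1/3)/(s + 6)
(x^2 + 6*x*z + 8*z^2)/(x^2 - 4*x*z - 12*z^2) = (x + 4*z)/(x - 6*z)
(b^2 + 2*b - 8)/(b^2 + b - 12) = (b - 2)/(b - 3)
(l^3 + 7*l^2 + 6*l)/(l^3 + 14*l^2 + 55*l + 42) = l/(l + 7)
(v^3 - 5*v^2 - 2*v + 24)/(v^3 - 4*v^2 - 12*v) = (v^2 - 7*v + 12)/(v*(v - 6))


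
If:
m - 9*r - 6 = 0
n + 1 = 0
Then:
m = 9*r + 6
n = -1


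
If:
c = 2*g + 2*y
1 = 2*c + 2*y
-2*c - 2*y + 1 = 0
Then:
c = 1/2 - y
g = 1/4 - 3*y/2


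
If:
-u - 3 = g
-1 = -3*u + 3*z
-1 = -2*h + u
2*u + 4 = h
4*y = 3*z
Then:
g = -2/3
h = -2/3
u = -7/3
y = -2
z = -8/3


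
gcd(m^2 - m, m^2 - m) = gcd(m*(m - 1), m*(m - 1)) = m^2 - m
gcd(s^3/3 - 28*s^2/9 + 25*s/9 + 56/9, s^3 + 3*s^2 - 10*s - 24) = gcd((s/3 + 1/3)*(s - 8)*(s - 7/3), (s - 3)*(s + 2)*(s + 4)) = 1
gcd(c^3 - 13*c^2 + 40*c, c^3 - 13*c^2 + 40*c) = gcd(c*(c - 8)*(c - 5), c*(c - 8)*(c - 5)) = c^3 - 13*c^2 + 40*c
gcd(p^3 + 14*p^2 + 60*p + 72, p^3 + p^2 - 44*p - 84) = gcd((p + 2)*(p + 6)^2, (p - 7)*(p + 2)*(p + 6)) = p^2 + 8*p + 12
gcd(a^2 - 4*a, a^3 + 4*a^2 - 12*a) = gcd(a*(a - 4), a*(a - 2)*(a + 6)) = a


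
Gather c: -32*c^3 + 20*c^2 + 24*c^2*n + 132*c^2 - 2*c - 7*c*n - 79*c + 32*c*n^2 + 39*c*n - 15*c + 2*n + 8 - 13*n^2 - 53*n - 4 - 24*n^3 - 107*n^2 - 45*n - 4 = -32*c^3 + c^2*(24*n + 152) + c*(32*n^2 + 32*n - 96) - 24*n^3 - 120*n^2 - 96*n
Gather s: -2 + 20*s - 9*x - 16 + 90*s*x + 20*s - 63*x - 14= s*(90*x + 40) - 72*x - 32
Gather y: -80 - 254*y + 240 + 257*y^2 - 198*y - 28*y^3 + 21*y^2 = -28*y^3 + 278*y^2 - 452*y + 160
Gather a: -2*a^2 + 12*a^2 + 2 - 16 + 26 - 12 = 10*a^2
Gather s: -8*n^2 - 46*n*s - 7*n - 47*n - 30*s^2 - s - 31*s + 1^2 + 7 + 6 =-8*n^2 - 54*n - 30*s^2 + s*(-46*n - 32) + 14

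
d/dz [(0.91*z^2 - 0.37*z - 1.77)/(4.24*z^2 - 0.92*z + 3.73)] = (0.7316*z^2 + 21.7982*z - 3.0085)/(17.9776*z^4 - 7.8016*z^3 + 32.4768*z^2 - 6.8632*z + 13.9129)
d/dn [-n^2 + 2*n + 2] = 2 - 2*n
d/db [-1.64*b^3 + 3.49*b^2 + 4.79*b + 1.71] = -4.92*b^2 + 6.98*b + 4.79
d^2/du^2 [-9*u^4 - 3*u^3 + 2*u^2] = -108*u^2 - 18*u + 4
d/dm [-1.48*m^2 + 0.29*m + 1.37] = 0.29 - 2.96*m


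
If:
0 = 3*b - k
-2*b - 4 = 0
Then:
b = -2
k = -6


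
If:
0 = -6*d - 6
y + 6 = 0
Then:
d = -1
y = -6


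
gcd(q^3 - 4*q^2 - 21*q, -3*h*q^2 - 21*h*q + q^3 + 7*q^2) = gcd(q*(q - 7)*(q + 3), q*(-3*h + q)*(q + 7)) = q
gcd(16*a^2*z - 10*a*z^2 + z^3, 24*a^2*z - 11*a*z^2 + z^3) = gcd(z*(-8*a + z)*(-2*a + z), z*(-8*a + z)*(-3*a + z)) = -8*a*z + z^2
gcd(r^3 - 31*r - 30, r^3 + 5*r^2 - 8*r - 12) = r + 1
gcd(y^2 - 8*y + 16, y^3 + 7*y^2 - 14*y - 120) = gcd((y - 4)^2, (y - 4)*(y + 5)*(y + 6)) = y - 4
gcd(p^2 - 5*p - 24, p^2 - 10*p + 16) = p - 8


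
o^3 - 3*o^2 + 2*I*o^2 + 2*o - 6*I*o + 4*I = (o - 2)*(o - 1)*(o + 2*I)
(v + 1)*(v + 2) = v^2 + 3*v + 2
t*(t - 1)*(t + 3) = t^3 + 2*t^2 - 3*t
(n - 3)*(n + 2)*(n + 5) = n^3 + 4*n^2 - 11*n - 30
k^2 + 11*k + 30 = (k + 5)*(k + 6)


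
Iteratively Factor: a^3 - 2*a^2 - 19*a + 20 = (a - 5)*(a^2 + 3*a - 4) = (a - 5)*(a - 1)*(a + 4)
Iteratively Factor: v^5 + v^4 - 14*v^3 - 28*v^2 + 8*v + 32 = (v + 2)*(v^4 - v^3 - 12*v^2 - 4*v + 16) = (v - 4)*(v + 2)*(v^3 + 3*v^2 - 4) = (v - 4)*(v + 2)^2*(v^2 + v - 2) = (v - 4)*(v + 2)^3*(v - 1)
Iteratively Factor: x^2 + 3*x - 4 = (x + 4)*(x - 1)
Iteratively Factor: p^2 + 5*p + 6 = (p + 3)*(p + 2)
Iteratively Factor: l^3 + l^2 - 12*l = (l)*(l^2 + l - 12) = l*(l - 3)*(l + 4)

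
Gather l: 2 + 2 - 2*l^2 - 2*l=-2*l^2 - 2*l + 4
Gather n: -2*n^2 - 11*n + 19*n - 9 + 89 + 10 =-2*n^2 + 8*n + 90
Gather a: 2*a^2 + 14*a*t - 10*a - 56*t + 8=2*a^2 + a*(14*t - 10) - 56*t + 8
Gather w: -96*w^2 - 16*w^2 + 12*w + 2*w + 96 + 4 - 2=-112*w^2 + 14*w + 98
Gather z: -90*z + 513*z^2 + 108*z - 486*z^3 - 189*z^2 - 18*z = -486*z^3 + 324*z^2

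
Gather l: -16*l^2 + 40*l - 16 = -16*l^2 + 40*l - 16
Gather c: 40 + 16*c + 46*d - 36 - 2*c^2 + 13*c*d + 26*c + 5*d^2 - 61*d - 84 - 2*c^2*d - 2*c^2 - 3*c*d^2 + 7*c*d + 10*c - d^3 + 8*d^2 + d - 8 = c^2*(-2*d - 4) + c*(-3*d^2 + 20*d + 52) - d^3 + 13*d^2 - 14*d - 88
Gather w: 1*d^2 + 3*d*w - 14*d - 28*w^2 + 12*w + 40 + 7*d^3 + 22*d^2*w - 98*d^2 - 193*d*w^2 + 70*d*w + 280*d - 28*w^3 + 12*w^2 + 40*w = 7*d^3 - 97*d^2 + 266*d - 28*w^3 + w^2*(-193*d - 16) + w*(22*d^2 + 73*d + 52) + 40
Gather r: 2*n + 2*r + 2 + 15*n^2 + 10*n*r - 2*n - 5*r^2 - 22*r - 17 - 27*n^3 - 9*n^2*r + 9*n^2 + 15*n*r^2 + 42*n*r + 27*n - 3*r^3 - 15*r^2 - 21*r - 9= -27*n^3 + 24*n^2 + 27*n - 3*r^3 + r^2*(15*n - 20) + r*(-9*n^2 + 52*n - 41) - 24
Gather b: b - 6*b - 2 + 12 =10 - 5*b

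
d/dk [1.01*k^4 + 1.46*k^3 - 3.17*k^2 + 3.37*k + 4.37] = 4.04*k^3 + 4.38*k^2 - 6.34*k + 3.37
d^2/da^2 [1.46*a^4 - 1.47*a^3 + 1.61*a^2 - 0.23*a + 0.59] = 17.52*a^2 - 8.82*a + 3.22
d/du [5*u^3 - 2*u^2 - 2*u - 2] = 15*u^2 - 4*u - 2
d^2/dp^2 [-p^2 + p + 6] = -2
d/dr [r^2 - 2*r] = 2*r - 2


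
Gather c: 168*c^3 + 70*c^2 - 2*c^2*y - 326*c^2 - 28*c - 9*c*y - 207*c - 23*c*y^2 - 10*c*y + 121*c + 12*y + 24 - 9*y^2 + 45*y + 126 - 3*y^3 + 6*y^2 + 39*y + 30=168*c^3 + c^2*(-2*y - 256) + c*(-23*y^2 - 19*y - 114) - 3*y^3 - 3*y^2 + 96*y + 180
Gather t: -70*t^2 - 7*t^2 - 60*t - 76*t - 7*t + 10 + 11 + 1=-77*t^2 - 143*t + 22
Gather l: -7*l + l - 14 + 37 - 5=18 - 6*l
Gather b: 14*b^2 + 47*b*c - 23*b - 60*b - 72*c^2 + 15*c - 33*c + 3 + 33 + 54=14*b^2 + b*(47*c - 83) - 72*c^2 - 18*c + 90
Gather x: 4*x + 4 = 4*x + 4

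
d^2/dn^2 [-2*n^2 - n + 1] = -4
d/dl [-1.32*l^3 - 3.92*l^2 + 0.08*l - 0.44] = -3.96*l^2 - 7.84*l + 0.08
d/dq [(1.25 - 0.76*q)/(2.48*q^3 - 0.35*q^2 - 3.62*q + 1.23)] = (3.7696*q^3 - 9.566*q^2 + 0.875*q + 3.5902)/(6.1504*q^6 - 1.736*q^5 - 17.8327*q^4 + 8.6348*q^3 + 12.2434*q^2 - 8.9052*q + 1.5129)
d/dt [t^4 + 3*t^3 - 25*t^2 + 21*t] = 4*t^3 + 9*t^2 - 50*t + 21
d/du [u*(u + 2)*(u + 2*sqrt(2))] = 3*u^2 + 4*u + 4*sqrt(2)*u + 4*sqrt(2)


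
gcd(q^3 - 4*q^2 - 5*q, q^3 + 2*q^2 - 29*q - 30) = q^2 - 4*q - 5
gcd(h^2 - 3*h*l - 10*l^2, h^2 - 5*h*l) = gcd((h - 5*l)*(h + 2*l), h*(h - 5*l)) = h - 5*l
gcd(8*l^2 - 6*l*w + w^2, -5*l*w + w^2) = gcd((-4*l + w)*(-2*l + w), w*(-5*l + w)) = 1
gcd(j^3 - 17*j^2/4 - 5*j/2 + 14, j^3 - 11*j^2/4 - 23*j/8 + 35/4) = j^2 - j/4 - 7/2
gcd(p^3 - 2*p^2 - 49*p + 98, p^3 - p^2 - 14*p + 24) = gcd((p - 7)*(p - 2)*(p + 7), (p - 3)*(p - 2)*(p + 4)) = p - 2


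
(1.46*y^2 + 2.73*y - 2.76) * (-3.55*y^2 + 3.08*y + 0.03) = -5.183*y^4 - 5.1947*y^3 + 18.2502*y^2 - 8.4189*y - 0.0828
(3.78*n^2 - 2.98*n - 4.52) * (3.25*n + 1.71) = 12.285*n^3 - 3.2212*n^2 - 19.7858*n - 7.7292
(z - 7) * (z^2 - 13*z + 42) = z^3 - 20*z^2 + 133*z - 294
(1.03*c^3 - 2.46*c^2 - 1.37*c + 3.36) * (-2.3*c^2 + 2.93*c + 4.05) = -2.369*c^5 + 8.6759*c^4 + 0.114699999999999*c^3 - 21.7051*c^2 + 4.2963*c + 13.608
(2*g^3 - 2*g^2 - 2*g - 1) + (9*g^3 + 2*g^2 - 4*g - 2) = 11*g^3 - 6*g - 3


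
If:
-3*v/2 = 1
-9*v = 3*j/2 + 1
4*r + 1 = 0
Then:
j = 10/3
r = -1/4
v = -2/3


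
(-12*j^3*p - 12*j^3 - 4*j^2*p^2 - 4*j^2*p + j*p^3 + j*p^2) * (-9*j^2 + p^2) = 108*j^5*p + 108*j^5 + 36*j^4*p^2 + 36*j^4*p - 21*j^3*p^3 - 21*j^3*p^2 - 4*j^2*p^4 - 4*j^2*p^3 + j*p^5 + j*p^4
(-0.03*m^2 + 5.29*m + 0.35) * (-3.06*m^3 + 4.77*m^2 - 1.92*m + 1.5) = 0.0918*m^5 - 16.3305*m^4 + 24.2199*m^3 - 8.5323*m^2 + 7.263*m + 0.525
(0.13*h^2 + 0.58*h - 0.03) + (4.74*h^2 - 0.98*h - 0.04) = 4.87*h^2 - 0.4*h - 0.07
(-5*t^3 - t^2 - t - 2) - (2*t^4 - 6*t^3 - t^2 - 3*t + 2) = -2*t^4 + t^3 + 2*t - 4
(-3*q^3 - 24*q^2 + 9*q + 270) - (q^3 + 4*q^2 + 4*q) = -4*q^3 - 28*q^2 + 5*q + 270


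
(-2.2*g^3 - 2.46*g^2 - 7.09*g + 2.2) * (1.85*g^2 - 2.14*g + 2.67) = -4.07*g^5 + 0.157000000000001*g^4 - 13.7261*g^3 + 12.6744*g^2 - 23.6383*g + 5.874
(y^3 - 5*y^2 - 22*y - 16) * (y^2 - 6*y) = y^5 - 11*y^4 + 8*y^3 + 116*y^2 + 96*y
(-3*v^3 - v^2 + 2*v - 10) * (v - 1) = -3*v^4 + 2*v^3 + 3*v^2 - 12*v + 10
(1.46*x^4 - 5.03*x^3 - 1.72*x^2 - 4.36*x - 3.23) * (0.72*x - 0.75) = 1.0512*x^5 - 4.7166*x^4 + 2.5341*x^3 - 1.8492*x^2 + 0.9444*x + 2.4225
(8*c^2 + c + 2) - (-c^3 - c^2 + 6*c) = c^3 + 9*c^2 - 5*c + 2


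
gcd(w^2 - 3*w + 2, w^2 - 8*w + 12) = w - 2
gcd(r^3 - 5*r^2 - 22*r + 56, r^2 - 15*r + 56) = r - 7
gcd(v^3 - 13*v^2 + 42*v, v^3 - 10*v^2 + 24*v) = v^2 - 6*v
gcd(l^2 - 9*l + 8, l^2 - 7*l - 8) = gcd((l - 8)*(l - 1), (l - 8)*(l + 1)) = l - 8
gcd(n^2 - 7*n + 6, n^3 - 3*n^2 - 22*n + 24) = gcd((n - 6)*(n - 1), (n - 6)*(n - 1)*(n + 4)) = n^2 - 7*n + 6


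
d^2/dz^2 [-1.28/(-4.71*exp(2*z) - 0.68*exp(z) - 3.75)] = (1.28*(9.42*exp(z) + 0.68)*(18.84*exp(z) + 1.36)*exp(z) - (24.1152*exp(z) + 0.8704)*(4.71*exp(2*z) + 0.68*exp(z) + 3.75))*exp(z)/(4.71*exp(2*z) + 0.68*exp(z) + 3.75)^3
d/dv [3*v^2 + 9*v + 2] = 6*v + 9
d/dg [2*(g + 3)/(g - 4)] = -14/(g - 4)^2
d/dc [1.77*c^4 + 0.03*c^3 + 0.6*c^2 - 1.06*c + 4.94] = 7.08*c^3 + 0.09*c^2 + 1.2*c - 1.06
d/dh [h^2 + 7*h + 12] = 2*h + 7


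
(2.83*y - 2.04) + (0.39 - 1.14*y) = 1.69*y - 1.65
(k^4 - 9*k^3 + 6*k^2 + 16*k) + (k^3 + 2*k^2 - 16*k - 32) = k^4 - 8*k^3 + 8*k^2 - 32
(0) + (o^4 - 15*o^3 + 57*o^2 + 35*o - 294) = o^4 - 15*o^3 + 57*o^2 + 35*o - 294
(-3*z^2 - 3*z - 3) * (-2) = 6*z^2 + 6*z + 6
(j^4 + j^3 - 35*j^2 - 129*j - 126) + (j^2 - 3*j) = j^4 + j^3 - 34*j^2 - 132*j - 126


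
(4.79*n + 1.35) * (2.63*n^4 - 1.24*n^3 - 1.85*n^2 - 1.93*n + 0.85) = 12.5977*n^5 - 2.3891*n^4 - 10.5355*n^3 - 11.7422*n^2 + 1.466*n + 1.1475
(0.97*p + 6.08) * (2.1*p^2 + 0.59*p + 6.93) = 2.037*p^3 + 13.3403*p^2 + 10.3093*p + 42.1344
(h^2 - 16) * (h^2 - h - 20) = h^4 - h^3 - 36*h^2 + 16*h + 320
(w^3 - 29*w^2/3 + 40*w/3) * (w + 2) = w^4 - 23*w^3/3 - 6*w^2 + 80*w/3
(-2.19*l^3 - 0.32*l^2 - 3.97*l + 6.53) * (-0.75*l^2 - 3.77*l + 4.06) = 1.6425*l^5 + 8.4963*l^4 - 4.7075*l^3 + 8.7702*l^2 - 40.7363*l + 26.5118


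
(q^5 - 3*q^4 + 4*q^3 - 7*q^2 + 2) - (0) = q^5 - 3*q^4 + 4*q^3 - 7*q^2 + 2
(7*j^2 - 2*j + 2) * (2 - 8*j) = -56*j^3 + 30*j^2 - 20*j + 4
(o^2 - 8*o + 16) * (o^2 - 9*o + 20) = o^4 - 17*o^3 + 108*o^2 - 304*o + 320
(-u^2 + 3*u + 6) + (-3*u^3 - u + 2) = -3*u^3 - u^2 + 2*u + 8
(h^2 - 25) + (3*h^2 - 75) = 4*h^2 - 100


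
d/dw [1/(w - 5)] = -1/(w - 5)^2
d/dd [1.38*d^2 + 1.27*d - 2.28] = 2.76*d + 1.27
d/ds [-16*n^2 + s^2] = 2*s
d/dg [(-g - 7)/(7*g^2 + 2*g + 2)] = (7*g^2 + 98*g + 12)/(49*g^4 + 28*g^3 + 32*g^2 + 8*g + 4)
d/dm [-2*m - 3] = -2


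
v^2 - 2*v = v*(v - 2)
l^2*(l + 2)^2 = l^4 + 4*l^3 + 4*l^2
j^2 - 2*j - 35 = (j - 7)*(j + 5)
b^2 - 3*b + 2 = (b - 2)*(b - 1)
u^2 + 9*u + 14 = (u + 2)*(u + 7)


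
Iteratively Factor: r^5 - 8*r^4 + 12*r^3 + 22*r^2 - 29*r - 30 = (r + 1)*(r^4 - 9*r^3 + 21*r^2 + r - 30) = (r - 2)*(r + 1)*(r^3 - 7*r^2 + 7*r + 15) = (r - 3)*(r - 2)*(r + 1)*(r^2 - 4*r - 5) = (r - 5)*(r - 3)*(r - 2)*(r + 1)*(r + 1)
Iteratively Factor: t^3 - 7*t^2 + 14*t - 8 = (t - 1)*(t^2 - 6*t + 8) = (t - 2)*(t - 1)*(t - 4)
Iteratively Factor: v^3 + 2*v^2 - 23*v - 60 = (v + 4)*(v^2 - 2*v - 15) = (v + 3)*(v + 4)*(v - 5)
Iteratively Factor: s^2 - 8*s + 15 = (s - 3)*(s - 5)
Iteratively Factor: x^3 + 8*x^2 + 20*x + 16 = (x + 2)*(x^2 + 6*x + 8) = (x + 2)^2*(x + 4)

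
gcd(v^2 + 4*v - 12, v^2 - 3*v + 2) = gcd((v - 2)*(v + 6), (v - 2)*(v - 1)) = v - 2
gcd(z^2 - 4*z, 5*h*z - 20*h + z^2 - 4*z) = z - 4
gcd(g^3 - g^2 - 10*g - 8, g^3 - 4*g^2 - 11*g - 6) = g + 1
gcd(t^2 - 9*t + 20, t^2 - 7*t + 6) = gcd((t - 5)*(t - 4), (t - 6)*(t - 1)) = 1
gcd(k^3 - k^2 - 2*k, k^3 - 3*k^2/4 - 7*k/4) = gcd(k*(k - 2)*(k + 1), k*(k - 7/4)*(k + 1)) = k^2 + k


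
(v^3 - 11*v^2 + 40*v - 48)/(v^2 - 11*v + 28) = (v^2 - 7*v + 12)/(v - 7)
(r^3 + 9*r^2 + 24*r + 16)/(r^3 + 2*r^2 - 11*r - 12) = (r + 4)/(r - 3)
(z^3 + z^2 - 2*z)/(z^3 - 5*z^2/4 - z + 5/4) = 4*z*(z + 2)/(4*z^2 - z - 5)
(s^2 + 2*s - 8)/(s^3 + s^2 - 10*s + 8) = 1/(s - 1)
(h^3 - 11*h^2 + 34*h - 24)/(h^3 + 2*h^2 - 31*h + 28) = (h - 6)/(h + 7)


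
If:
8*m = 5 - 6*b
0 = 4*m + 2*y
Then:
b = 2*y/3 + 5/6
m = -y/2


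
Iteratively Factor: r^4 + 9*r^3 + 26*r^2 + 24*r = (r + 4)*(r^3 + 5*r^2 + 6*r) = (r + 3)*(r + 4)*(r^2 + 2*r) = (r + 2)*(r + 3)*(r + 4)*(r)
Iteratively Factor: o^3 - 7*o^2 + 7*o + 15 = (o - 3)*(o^2 - 4*o - 5) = (o - 3)*(o + 1)*(o - 5)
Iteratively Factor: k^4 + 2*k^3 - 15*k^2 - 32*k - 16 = (k + 4)*(k^3 - 2*k^2 - 7*k - 4) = (k + 1)*(k + 4)*(k^2 - 3*k - 4) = (k - 4)*(k + 1)*(k + 4)*(k + 1)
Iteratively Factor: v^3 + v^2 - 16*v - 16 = (v + 4)*(v^2 - 3*v - 4) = (v + 1)*(v + 4)*(v - 4)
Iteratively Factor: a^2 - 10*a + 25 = (a - 5)*(a - 5)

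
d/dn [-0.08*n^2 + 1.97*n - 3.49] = 1.97 - 0.16*n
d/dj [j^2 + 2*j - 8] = 2*j + 2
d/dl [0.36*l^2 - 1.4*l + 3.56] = 0.72*l - 1.4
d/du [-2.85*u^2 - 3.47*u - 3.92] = -5.7*u - 3.47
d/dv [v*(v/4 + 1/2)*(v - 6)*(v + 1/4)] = v^3 - 45*v^2/16 - 13*v/2 - 3/4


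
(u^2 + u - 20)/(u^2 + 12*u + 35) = (u - 4)/(u + 7)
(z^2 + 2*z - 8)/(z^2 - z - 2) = (z + 4)/(z + 1)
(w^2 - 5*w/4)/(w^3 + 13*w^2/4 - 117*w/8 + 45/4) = 2*w/(2*w^2 + 9*w - 18)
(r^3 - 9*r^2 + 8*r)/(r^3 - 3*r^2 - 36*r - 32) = r*(r - 1)/(r^2 + 5*r + 4)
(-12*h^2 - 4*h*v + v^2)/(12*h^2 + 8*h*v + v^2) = (-6*h + v)/(6*h + v)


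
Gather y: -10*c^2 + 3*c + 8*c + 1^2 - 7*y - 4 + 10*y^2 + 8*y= -10*c^2 + 11*c + 10*y^2 + y - 3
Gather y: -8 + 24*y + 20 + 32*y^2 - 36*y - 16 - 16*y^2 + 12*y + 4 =16*y^2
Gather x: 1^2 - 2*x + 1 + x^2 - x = x^2 - 3*x + 2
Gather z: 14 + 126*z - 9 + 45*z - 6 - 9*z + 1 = 162*z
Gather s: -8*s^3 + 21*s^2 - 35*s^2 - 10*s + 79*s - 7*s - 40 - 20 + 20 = -8*s^3 - 14*s^2 + 62*s - 40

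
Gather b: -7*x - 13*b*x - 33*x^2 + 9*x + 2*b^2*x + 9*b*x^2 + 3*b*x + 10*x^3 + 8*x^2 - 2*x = 2*b^2*x + b*(9*x^2 - 10*x) + 10*x^3 - 25*x^2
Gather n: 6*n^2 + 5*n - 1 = 6*n^2 + 5*n - 1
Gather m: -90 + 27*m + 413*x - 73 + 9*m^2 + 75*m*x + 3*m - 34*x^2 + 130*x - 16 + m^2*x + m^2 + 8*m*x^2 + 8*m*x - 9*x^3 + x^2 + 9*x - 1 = m^2*(x + 10) + m*(8*x^2 + 83*x + 30) - 9*x^3 - 33*x^2 + 552*x - 180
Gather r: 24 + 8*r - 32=8*r - 8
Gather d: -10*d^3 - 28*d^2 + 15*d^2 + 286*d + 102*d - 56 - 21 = -10*d^3 - 13*d^2 + 388*d - 77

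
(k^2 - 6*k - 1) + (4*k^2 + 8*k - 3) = 5*k^2 + 2*k - 4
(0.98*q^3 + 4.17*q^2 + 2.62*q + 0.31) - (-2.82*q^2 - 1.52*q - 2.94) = 0.98*q^3 + 6.99*q^2 + 4.14*q + 3.25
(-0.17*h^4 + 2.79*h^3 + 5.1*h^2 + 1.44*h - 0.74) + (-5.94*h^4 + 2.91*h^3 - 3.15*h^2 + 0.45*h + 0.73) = -6.11*h^4 + 5.7*h^3 + 1.95*h^2 + 1.89*h - 0.01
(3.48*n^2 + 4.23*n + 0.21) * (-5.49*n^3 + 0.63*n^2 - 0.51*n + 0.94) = -19.1052*n^5 - 21.0303*n^4 - 0.2628*n^3 + 1.2462*n^2 + 3.8691*n + 0.1974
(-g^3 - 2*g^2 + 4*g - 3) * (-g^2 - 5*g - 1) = g^5 + 7*g^4 + 7*g^3 - 15*g^2 + 11*g + 3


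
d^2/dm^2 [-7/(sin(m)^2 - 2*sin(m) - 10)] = 14*(-2*sin(m)^4 + 3*sin(m)^3 - 19*sin(m)^2 + 4*sin(m) + 14)/(2*sin(m) + cos(m)^2 + 9)^3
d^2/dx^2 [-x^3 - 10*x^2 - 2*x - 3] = -6*x - 20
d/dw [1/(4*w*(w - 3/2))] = (3 - 4*w)/(2*w^2*(4*w^2 - 12*w + 9))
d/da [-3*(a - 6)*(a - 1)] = 21 - 6*a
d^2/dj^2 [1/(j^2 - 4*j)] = 2*(-j*(j - 4) + 4*(j - 2)^2)/(j^3*(j - 4)^3)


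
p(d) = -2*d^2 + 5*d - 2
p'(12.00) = -43.00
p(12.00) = -230.00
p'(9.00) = -31.00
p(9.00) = -119.00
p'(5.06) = -15.24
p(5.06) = -27.91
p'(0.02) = 4.92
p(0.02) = -1.90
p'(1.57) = -1.28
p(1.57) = 0.92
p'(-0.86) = 8.44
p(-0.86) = -7.78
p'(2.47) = -4.88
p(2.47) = -1.85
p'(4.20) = -11.80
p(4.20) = -16.28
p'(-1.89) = 12.56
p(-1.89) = -18.59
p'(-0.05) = 5.20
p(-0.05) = -2.26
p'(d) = 5 - 4*d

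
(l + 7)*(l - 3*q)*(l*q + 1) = l^3*q - 3*l^2*q^2 + 7*l^2*q + l^2 - 21*l*q^2 - 3*l*q + 7*l - 21*q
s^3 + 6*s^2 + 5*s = s*(s + 1)*(s + 5)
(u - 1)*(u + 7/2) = u^2 + 5*u/2 - 7/2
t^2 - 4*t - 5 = (t - 5)*(t + 1)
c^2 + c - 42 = (c - 6)*(c + 7)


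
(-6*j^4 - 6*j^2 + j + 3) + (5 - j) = -6*j^4 - 6*j^2 + 8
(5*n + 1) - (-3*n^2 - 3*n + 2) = 3*n^2 + 8*n - 1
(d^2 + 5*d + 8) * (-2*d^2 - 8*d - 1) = -2*d^4 - 18*d^3 - 57*d^2 - 69*d - 8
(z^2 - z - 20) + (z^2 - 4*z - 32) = 2*z^2 - 5*z - 52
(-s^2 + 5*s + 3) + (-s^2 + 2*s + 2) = -2*s^2 + 7*s + 5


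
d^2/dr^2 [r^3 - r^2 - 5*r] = 6*r - 2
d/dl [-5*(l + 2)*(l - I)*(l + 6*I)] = -15*l^2 - l*(20 + 50*I) - 30 - 50*I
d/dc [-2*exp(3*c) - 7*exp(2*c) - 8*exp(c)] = (-6*exp(2*c) - 14*exp(c) - 8)*exp(c)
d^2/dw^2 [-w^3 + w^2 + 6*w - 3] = 2 - 6*w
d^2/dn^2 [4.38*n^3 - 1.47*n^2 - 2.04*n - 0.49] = 26.28*n - 2.94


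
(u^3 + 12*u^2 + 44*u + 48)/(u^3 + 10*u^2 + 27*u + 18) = (u^2 + 6*u + 8)/(u^2 + 4*u + 3)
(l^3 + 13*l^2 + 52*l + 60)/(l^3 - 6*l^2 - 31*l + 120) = (l^2 + 8*l + 12)/(l^2 - 11*l + 24)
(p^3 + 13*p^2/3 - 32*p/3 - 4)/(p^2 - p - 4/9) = 3*(p^2 + 4*p - 12)/(3*p - 4)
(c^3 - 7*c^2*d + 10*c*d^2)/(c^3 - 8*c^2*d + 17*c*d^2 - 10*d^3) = c/(c - d)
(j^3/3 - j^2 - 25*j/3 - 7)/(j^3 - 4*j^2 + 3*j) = (j^3 - 3*j^2 - 25*j - 21)/(3*j*(j^2 - 4*j + 3))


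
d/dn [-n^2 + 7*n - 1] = 7 - 2*n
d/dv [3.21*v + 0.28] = 3.21000000000000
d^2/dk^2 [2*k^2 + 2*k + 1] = 4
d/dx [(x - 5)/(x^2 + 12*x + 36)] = (16 - x)/(x^3 + 18*x^2 + 108*x + 216)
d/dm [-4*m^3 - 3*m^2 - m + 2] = -12*m^2 - 6*m - 1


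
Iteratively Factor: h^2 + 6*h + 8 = (h + 2)*(h + 4)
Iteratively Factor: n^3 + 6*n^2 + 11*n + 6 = (n + 2)*(n^2 + 4*n + 3) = (n + 2)*(n + 3)*(n + 1)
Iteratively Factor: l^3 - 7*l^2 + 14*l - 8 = (l - 2)*(l^2 - 5*l + 4) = (l - 2)*(l - 1)*(l - 4)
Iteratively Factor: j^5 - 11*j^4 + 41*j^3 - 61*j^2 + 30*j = (j - 1)*(j^4 - 10*j^3 + 31*j^2 - 30*j) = (j - 2)*(j - 1)*(j^3 - 8*j^2 + 15*j) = (j - 5)*(j - 2)*(j - 1)*(j^2 - 3*j) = (j - 5)*(j - 3)*(j - 2)*(j - 1)*(j)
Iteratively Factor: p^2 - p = (p - 1)*(p)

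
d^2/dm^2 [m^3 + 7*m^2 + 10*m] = 6*m + 14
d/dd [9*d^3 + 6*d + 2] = 27*d^2 + 6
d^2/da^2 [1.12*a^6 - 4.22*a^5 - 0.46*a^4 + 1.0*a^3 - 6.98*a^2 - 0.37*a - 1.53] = 33.6*a^4 - 84.4*a^3 - 5.52*a^2 + 6.0*a - 13.96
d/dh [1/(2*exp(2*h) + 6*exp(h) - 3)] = (-4*exp(h) - 6)*exp(h)/(2*exp(2*h) + 6*exp(h) - 3)^2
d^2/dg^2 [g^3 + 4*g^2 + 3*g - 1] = 6*g + 8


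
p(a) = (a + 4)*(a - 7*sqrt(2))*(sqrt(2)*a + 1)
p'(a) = sqrt(2)*(a + 4)*(a - 7*sqrt(2)) + (a + 4)*(sqrt(2)*a + 1) + (a - 7*sqrt(2))*(sqrt(2)*a + 1)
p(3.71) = -298.10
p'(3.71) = -57.99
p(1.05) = -111.05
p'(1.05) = -72.64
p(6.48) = -364.24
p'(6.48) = 21.08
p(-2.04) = 44.11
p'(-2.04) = -14.28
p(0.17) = -50.33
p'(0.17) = -64.27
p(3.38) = -278.10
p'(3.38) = -63.07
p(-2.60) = 46.84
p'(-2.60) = 4.97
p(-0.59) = -5.92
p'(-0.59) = -51.76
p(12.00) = 603.96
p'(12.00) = 372.81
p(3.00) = -253.20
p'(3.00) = -67.77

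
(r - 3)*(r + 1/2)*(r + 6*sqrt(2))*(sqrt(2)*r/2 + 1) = sqrt(2)*r^4/2 - 5*sqrt(2)*r^3/4 + 7*r^3 - 35*r^2/2 + 21*sqrt(2)*r^2/4 - 15*sqrt(2)*r - 21*r/2 - 9*sqrt(2)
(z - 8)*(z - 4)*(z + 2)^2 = z^4 - 8*z^3 - 12*z^2 + 80*z + 128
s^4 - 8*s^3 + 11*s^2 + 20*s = s*(s - 5)*(s - 4)*(s + 1)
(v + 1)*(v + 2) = v^2 + 3*v + 2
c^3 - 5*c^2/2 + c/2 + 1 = (c - 2)*(c - 1)*(c + 1/2)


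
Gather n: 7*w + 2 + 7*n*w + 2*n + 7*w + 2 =n*(7*w + 2) + 14*w + 4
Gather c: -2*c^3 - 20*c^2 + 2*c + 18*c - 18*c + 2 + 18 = -2*c^3 - 20*c^2 + 2*c + 20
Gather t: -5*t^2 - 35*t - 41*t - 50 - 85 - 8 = -5*t^2 - 76*t - 143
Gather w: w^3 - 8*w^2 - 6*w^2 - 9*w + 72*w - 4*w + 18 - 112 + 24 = w^3 - 14*w^2 + 59*w - 70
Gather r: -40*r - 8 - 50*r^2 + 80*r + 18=-50*r^2 + 40*r + 10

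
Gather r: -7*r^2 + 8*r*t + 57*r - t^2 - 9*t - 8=-7*r^2 + r*(8*t + 57) - t^2 - 9*t - 8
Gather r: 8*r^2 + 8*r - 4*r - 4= 8*r^2 + 4*r - 4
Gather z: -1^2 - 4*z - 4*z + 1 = -8*z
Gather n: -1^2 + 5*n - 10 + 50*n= 55*n - 11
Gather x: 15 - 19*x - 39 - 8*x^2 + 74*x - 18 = -8*x^2 + 55*x - 42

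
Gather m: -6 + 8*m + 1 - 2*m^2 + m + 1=-2*m^2 + 9*m - 4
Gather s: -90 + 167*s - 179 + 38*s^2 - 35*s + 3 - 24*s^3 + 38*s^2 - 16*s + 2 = -24*s^3 + 76*s^2 + 116*s - 264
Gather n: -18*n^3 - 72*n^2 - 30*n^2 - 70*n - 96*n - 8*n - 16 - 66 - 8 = -18*n^3 - 102*n^2 - 174*n - 90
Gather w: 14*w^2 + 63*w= 14*w^2 + 63*w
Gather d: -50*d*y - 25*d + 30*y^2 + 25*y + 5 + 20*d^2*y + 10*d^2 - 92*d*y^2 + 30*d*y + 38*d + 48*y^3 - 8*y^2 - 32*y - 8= d^2*(20*y + 10) + d*(-92*y^2 - 20*y + 13) + 48*y^3 + 22*y^2 - 7*y - 3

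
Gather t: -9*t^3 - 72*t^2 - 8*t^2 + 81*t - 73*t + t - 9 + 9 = -9*t^3 - 80*t^2 + 9*t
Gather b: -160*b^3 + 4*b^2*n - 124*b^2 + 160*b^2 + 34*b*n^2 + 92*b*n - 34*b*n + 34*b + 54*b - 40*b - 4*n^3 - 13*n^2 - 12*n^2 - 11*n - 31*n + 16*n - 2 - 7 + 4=-160*b^3 + b^2*(4*n + 36) + b*(34*n^2 + 58*n + 48) - 4*n^3 - 25*n^2 - 26*n - 5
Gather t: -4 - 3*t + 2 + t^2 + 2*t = t^2 - t - 2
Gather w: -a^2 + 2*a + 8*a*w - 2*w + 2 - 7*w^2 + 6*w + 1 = -a^2 + 2*a - 7*w^2 + w*(8*a + 4) + 3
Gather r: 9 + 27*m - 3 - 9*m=18*m + 6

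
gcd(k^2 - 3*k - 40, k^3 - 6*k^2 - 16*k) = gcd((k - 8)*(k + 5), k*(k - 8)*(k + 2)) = k - 8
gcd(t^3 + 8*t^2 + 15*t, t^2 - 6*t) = t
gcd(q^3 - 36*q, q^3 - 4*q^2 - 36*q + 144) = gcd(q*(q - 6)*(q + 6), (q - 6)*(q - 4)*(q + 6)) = q^2 - 36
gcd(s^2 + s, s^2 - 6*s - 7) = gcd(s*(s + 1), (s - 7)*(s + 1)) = s + 1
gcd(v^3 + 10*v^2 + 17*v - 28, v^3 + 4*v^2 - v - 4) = v^2 + 3*v - 4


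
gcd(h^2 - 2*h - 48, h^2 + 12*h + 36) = h + 6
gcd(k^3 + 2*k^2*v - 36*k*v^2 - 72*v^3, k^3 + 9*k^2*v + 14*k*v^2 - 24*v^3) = k + 6*v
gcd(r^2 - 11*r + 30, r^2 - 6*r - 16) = 1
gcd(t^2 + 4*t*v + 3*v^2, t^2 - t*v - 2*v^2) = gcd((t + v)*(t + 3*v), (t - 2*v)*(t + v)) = t + v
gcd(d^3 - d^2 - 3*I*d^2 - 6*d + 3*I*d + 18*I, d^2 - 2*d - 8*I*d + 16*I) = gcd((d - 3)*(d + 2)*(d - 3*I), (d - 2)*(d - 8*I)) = 1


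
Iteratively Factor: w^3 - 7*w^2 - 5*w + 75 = (w - 5)*(w^2 - 2*w - 15) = (w - 5)^2*(w + 3)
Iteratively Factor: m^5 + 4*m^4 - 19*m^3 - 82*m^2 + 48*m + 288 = (m + 3)*(m^4 + m^3 - 22*m^2 - 16*m + 96) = (m + 3)^2*(m^3 - 2*m^2 - 16*m + 32) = (m + 3)^2*(m + 4)*(m^2 - 6*m + 8) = (m - 4)*(m + 3)^2*(m + 4)*(m - 2)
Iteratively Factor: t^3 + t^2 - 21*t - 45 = (t + 3)*(t^2 - 2*t - 15) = (t - 5)*(t + 3)*(t + 3)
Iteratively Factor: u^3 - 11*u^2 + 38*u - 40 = (u - 2)*(u^2 - 9*u + 20) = (u - 5)*(u - 2)*(u - 4)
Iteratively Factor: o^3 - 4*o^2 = (o)*(o^2 - 4*o) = o^2*(o - 4)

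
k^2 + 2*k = k*(k + 2)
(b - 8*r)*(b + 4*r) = b^2 - 4*b*r - 32*r^2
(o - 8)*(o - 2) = o^2 - 10*o + 16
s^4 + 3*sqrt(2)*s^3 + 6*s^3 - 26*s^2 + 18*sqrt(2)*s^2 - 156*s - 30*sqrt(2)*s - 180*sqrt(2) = (s + 6)*(s - 3*sqrt(2))*(s + sqrt(2))*(s + 5*sqrt(2))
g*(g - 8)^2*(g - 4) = g^4 - 20*g^3 + 128*g^2 - 256*g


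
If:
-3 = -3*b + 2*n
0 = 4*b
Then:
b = 0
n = -3/2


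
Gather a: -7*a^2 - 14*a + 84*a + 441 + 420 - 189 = -7*a^2 + 70*a + 672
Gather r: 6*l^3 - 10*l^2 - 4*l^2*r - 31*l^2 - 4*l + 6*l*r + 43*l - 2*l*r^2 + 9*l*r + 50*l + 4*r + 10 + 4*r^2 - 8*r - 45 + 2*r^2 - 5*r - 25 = 6*l^3 - 41*l^2 + 89*l + r^2*(6 - 2*l) + r*(-4*l^2 + 15*l - 9) - 60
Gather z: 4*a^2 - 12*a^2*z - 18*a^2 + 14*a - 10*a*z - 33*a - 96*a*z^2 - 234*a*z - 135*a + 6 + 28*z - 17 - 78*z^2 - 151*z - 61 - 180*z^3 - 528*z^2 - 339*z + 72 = -14*a^2 - 154*a - 180*z^3 + z^2*(-96*a - 606) + z*(-12*a^2 - 244*a - 462)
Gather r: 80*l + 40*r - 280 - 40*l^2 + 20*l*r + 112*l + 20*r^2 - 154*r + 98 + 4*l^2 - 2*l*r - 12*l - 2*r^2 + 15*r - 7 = -36*l^2 + 180*l + 18*r^2 + r*(18*l - 99) - 189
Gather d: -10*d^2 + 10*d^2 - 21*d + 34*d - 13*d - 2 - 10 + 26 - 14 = 0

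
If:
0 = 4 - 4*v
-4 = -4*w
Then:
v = 1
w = 1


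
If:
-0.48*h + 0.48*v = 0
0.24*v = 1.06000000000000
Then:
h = 4.42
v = 4.42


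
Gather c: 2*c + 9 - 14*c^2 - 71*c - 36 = -14*c^2 - 69*c - 27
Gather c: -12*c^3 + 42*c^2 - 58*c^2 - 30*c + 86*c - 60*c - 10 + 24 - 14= -12*c^3 - 16*c^2 - 4*c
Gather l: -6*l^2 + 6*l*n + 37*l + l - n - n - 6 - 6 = -6*l^2 + l*(6*n + 38) - 2*n - 12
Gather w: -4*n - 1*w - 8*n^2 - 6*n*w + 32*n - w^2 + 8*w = -8*n^2 + 28*n - w^2 + w*(7 - 6*n)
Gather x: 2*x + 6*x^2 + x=6*x^2 + 3*x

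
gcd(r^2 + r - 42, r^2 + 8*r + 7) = r + 7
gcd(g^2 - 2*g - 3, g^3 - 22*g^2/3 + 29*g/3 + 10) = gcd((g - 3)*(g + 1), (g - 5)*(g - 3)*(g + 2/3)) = g - 3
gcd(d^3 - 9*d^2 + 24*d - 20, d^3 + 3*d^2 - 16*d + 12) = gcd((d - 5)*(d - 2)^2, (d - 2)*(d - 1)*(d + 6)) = d - 2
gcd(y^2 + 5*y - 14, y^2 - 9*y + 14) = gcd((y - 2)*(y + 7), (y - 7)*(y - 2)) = y - 2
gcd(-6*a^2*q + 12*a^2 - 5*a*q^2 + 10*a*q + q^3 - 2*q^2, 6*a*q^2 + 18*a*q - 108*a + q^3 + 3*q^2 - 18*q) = 1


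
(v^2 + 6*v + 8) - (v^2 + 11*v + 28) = -5*v - 20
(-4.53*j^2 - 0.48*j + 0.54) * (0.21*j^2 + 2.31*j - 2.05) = -0.9513*j^4 - 10.5651*j^3 + 8.2911*j^2 + 2.2314*j - 1.107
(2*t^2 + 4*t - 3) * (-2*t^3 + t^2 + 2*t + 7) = -4*t^5 - 6*t^4 + 14*t^3 + 19*t^2 + 22*t - 21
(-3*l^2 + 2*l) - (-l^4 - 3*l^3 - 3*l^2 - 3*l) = l^4 + 3*l^3 + 5*l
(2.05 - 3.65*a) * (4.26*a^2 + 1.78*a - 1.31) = -15.549*a^3 + 2.236*a^2 + 8.4305*a - 2.6855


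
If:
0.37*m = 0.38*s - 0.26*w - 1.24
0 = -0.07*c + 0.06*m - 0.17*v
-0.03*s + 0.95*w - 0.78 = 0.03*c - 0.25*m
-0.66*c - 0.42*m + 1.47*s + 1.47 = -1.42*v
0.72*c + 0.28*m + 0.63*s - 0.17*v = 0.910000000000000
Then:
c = 1.73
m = -4.02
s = 0.68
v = -2.13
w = 1.96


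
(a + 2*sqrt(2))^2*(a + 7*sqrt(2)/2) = a^3 + 15*sqrt(2)*a^2/2 + 36*a + 28*sqrt(2)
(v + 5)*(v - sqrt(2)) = v^2 - sqrt(2)*v + 5*v - 5*sqrt(2)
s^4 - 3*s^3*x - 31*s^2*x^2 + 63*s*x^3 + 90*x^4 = (s - 6*x)*(s - 3*x)*(s + x)*(s + 5*x)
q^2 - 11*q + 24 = (q - 8)*(q - 3)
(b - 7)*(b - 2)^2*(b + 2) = b^4 - 9*b^3 + 10*b^2 + 36*b - 56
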